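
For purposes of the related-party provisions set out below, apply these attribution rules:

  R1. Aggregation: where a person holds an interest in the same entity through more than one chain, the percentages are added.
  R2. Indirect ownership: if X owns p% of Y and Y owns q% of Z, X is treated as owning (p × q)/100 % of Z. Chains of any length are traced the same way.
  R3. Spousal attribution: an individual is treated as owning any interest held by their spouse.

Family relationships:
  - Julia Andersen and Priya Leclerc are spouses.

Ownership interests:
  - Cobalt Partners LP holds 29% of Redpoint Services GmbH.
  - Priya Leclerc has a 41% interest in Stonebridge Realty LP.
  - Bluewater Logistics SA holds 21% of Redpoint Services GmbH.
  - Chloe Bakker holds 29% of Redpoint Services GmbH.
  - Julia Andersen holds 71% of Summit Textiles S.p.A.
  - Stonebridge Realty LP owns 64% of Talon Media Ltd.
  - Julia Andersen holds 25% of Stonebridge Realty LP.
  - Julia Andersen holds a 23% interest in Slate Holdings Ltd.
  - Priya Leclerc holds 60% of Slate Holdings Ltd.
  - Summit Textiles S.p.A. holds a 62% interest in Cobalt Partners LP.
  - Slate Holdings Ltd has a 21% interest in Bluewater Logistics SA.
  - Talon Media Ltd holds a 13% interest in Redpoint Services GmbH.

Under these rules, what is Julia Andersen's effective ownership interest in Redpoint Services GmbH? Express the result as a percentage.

By spousal attribution (R3), Julia Andersen is treated as also owning Priya Leclerc's interest in Slate Holdings Ltd, giving 23% + 60% = 83%.
By spousal attribution (R3), Julia Andersen is treated as also owning Priya Leclerc's interest in Stonebridge Realty LP, giving 25% + 41% = 66%.
Chain via Slate Holdings Ltd → Bluewater Logistics SA (R2): 83% × 21% × 21% = 3.6603% of Redpoint Services GmbH.
Chain via Stonebridge Realty LP → Talon Media Ltd (R2): 66% × 64% × 13% = 5.4912% of Redpoint Services GmbH.
Chain via Summit Textiles S.p.A. → Cobalt Partners LP (R2): 71% × 62% × 29% = 12.7658% of Redpoint Services GmbH.
Aggregating (R1): 3.6603% + 5.4912% + 12.7658% = 21.9173%.

21.9173%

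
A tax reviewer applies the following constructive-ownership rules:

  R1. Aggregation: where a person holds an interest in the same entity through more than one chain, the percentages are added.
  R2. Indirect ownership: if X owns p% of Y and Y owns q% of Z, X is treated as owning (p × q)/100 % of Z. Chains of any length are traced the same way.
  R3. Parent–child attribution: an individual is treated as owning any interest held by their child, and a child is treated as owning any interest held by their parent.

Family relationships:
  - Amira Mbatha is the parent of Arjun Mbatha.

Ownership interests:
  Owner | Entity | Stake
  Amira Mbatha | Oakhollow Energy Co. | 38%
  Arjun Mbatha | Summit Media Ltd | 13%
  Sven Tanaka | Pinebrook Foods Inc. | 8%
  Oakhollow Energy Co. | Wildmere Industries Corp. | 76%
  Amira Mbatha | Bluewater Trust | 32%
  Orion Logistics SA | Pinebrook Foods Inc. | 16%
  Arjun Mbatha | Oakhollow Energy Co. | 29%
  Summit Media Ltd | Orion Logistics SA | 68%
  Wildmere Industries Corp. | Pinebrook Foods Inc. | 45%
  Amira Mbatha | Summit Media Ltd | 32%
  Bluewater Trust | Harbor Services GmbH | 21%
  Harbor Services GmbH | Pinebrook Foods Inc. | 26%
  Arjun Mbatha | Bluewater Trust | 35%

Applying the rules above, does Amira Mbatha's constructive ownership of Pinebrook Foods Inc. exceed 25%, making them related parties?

By parent–child attribution (R3), Amira Mbatha is treated as also owning Arjun Mbatha's interest in Oakhollow Energy Co, giving 38% + 29% = 67%.
By parent–child attribution (R3), Amira Mbatha is treated as also owning Arjun Mbatha's interest in Bluewater Trust, giving 32% + 35% = 67%.
By parent–child attribution (R3), Amira Mbatha is treated as also owning Arjun Mbatha's interest in Summit Media Ltd, giving 32% + 13% = 45%.
Chain via Oakhollow Energy Co. → Wildmere Industries Corp. (R2): 67% × 76% × 45% = 22.914% of Pinebrook Foods Inc.
Chain via Bluewater Trust → Harbor Services GmbH (R2): 67% × 21% × 26% = 3.6582% of Pinebrook Foods Inc.
Chain via Summit Media Ltd → Orion Logistics SA (R2): 45% × 68% × 16% = 4.896% of Pinebrook Foods Inc.
Aggregating (R1): 22.914% + 3.6582% + 4.896% = 31.4682%.
31.4682% exceeds the 25% threshold, so Amira is a related party to Pinebrook Foods Inc.

Yes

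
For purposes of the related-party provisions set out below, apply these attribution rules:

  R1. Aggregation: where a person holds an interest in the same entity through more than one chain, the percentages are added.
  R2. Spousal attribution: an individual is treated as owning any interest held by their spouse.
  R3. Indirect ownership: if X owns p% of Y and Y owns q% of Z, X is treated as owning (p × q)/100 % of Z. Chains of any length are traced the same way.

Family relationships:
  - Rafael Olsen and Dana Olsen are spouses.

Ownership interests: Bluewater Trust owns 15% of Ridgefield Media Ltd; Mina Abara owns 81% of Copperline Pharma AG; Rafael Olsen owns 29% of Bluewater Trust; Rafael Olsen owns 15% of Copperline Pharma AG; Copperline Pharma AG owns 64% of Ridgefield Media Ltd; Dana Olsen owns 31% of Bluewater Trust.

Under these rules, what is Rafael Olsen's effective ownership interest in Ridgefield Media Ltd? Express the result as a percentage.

18.6%

By spousal attribution (R2), Rafael Olsen is treated as also owning Dana Olsen's interest in Bluewater Trust, giving 29% + 31% = 60%.
Chain via Copperline Pharma AG (R3): 15% × 64% = 9.6% of Ridgefield Media Ltd.
Chain via Bluewater Trust (R3): 60% × 15% = 9% of Ridgefield Media Ltd.
Aggregating (R1): 9.6% + 9% = 18.6%.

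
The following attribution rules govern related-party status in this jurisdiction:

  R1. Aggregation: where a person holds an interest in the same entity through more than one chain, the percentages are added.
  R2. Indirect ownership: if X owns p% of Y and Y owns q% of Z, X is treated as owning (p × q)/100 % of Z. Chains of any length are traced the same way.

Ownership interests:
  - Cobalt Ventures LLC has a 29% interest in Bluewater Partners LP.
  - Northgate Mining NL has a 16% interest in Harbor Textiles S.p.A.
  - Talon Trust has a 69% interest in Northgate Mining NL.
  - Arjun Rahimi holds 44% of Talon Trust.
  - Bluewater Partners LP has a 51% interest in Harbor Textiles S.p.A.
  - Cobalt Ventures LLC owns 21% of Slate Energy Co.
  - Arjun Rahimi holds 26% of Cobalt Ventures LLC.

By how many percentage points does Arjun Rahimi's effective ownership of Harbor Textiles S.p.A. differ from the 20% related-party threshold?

11.297

Chain via Cobalt Ventures LLC → Bluewater Partners LP (R2): 26% × 29% × 51% = 3.8454% of Harbor Textiles S.p.A.
Chain via Talon Trust → Northgate Mining NL (R2): 44% × 69% × 16% = 4.8576% of Harbor Textiles S.p.A.
Aggregating (R1): 3.8454% + 4.8576% = 8.703%.
8.703% falls short of the 20% threshold by 11.297 percentage points.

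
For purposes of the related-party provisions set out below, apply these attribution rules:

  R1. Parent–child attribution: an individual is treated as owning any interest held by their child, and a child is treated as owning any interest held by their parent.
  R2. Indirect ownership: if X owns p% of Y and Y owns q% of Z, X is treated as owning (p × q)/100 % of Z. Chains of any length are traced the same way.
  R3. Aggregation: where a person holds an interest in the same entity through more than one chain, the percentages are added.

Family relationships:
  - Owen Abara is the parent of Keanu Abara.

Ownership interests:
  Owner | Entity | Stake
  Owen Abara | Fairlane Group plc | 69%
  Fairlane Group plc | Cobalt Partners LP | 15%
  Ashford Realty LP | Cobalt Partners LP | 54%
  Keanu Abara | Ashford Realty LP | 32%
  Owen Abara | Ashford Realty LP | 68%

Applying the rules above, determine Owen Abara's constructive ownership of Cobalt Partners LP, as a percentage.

By parent–child attribution (R1), Owen Abara is treated as also owning Keanu Abara's interest in Ashford Realty LP, giving 68% + 32% = 100%.
Chain via Ashford Realty LP (R2): 100% × 54% = 54% of Cobalt Partners LP.
Chain via Fairlane Group plc (R2): 69% × 15% = 10.35% of Cobalt Partners LP.
Aggregating (R3): 54% + 10.35% = 64.35%.

64.35%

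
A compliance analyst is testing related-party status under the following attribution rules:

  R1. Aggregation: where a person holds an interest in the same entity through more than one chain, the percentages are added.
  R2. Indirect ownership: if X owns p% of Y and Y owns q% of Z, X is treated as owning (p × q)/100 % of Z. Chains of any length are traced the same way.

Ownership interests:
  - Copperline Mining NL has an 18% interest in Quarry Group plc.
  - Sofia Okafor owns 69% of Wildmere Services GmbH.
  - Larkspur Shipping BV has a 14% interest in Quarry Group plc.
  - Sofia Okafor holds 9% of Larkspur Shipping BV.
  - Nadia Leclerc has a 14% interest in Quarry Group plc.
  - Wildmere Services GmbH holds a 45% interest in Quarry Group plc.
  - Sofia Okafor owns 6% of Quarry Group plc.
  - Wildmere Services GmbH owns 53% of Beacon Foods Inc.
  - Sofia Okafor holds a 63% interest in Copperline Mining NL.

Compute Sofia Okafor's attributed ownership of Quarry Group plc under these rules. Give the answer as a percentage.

49.65%

Chain via Larkspur Shipping BV (R2): 9% × 14% = 1.26% of Quarry Group plc.
Chain via Copperline Mining NL (R2): 63% × 18% = 11.34% of Quarry Group plc.
Chain via Wildmere Services GmbH (R2): 69% × 45% = 31.05% of Quarry Group plc.
Direct interest in Quarry Group plc: 6%.
Aggregating (R1): 1.26% + 11.34% + 31.05% + 6% = 49.65%.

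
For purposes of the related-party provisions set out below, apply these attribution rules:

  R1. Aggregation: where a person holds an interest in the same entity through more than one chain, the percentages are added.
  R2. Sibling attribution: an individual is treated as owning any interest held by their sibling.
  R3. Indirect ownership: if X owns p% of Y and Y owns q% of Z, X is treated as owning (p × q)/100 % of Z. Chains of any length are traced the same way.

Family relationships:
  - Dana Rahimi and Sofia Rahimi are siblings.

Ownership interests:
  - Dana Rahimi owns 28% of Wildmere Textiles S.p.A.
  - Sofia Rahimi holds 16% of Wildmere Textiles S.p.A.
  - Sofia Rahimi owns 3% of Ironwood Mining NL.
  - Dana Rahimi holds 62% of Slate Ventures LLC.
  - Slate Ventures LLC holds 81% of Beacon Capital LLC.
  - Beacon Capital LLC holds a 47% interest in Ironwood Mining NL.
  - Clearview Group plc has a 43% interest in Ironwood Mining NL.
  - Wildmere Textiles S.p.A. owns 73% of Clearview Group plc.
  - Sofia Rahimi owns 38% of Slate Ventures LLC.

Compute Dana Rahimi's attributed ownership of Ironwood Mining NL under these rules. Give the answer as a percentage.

54.8816%

By sibling attribution (R2), Dana Rahimi is treated as also owning Sofia Rahimi's interest in Wildmere Textiles S.p.A, giving 28% + 16% = 44%.
By sibling attribution (R2), Dana Rahimi is treated as also owning Sofia Rahimi's interest in Slate Ventures LLC, giving 62% + 38% = 100%.
By sibling attribution (R2), Dana Rahimi is treated as owning Sofia Rahimi's 3% interest in Ironwood Mining NL.
Chain via Wildmere Textiles S.p.A. → Clearview Group plc (R3): 44% × 73% × 43% = 13.8116% of Ironwood Mining NL.
Chain via Slate Ventures LLC → Beacon Capital LLC (R3): 100% × 81% × 47% = 38.07% of Ironwood Mining NL.
Direct interest in Ironwood Mining NL: 3%.
Aggregating (R1): 13.8116% + 38.07% + 3% = 54.8816%.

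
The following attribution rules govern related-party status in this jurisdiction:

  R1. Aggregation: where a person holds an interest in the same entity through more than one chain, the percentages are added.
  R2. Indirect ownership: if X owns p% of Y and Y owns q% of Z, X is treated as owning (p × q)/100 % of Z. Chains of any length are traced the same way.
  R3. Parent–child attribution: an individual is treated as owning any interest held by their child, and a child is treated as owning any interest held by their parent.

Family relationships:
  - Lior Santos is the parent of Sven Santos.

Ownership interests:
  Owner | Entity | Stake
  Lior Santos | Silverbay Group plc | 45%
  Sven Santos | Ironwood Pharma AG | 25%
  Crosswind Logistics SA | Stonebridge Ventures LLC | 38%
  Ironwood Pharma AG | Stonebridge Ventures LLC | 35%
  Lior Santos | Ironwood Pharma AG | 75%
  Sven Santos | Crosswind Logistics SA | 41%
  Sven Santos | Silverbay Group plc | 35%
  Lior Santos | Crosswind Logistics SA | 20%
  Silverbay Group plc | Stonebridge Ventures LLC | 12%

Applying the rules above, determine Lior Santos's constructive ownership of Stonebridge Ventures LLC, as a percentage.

By parent–child attribution (R3), Lior Santos is treated as also owning Sven Santos's interest in Crosswind Logistics SA, giving 20% + 41% = 61%.
By parent–child attribution (R3), Lior Santos is treated as also owning Sven Santos's interest in Silverbay Group plc, giving 45% + 35% = 80%.
By parent–child attribution (R3), Lior Santos is treated as also owning Sven Santos's interest in Ironwood Pharma AG, giving 75% + 25% = 100%.
Chain via Crosswind Logistics SA (R2): 61% × 38% = 23.18% of Stonebridge Ventures LLC.
Chain via Silverbay Group plc (R2): 80% × 12% = 9.6% of Stonebridge Ventures LLC.
Chain via Ironwood Pharma AG (R2): 100% × 35% = 35% of Stonebridge Ventures LLC.
Aggregating (R1): 23.18% + 9.6% + 35% = 67.78%.

67.78%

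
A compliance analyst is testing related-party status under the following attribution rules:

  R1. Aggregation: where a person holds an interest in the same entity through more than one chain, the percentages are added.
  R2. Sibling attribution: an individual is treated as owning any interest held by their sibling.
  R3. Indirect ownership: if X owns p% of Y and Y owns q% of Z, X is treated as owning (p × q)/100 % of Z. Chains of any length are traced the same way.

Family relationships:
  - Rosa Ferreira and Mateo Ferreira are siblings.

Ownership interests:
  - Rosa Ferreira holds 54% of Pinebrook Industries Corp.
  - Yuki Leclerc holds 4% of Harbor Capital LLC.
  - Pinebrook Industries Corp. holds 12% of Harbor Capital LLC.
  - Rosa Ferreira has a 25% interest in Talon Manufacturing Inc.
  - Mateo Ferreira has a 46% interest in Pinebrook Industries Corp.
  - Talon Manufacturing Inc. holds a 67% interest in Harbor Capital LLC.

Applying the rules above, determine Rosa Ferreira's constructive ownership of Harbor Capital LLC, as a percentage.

By sibling attribution (R2), Rosa Ferreira is treated as also owning Mateo Ferreira's interest in Pinebrook Industries Corp, giving 54% + 46% = 100%.
Chain via Pinebrook Industries Corp. (R3): 100% × 12% = 12% of Harbor Capital LLC.
Chain via Talon Manufacturing Inc. (R3): 25% × 67% = 16.75% of Harbor Capital LLC.
Aggregating (R1): 12% + 16.75% = 28.75%.

28.75%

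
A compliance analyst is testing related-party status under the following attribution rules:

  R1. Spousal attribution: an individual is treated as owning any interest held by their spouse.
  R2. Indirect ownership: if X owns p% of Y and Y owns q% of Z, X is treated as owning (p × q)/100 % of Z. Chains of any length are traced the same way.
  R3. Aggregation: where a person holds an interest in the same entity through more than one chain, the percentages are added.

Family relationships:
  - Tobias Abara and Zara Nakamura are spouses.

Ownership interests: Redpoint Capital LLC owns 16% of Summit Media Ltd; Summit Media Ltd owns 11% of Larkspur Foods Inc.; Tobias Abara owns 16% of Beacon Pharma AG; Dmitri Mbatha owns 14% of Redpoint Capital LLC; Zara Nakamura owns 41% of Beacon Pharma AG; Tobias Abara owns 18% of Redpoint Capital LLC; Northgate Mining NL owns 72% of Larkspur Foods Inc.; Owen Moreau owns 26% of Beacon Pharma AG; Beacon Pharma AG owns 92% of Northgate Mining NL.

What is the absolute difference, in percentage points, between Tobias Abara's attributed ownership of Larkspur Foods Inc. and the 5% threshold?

By spousal attribution (R1), Tobias Abara is treated as also owning Zara Nakamura's interest in Beacon Pharma AG, giving 16% + 41% = 57%.
Chain via Beacon Pharma AG → Northgate Mining NL (R2): 57% × 92% × 72% = 37.7568% of Larkspur Foods Inc.
Chain via Redpoint Capital LLC → Summit Media Ltd (R2): 18% × 16% × 11% = 0.3168% of Larkspur Foods Inc.
Aggregating (R3): 37.7568% + 0.3168% = 38.0736%.
38.0736% exceeds the 5% threshold by 33.0736 percentage points.

33.0736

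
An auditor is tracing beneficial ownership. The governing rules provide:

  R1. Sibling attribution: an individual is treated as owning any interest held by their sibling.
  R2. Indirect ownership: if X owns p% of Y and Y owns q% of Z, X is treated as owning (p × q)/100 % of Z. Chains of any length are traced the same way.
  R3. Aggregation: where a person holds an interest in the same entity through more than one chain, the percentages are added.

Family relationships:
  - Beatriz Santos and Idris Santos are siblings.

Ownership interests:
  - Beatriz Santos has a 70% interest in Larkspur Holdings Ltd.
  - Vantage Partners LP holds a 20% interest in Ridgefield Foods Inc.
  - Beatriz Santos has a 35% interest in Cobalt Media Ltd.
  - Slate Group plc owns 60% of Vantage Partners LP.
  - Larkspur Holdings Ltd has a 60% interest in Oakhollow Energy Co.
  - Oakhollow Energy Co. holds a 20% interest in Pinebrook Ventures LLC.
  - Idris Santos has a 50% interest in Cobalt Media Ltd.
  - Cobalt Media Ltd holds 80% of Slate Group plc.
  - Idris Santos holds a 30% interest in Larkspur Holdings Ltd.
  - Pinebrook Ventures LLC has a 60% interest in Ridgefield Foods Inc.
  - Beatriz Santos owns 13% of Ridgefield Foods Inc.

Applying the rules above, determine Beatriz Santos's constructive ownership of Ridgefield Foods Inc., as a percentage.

28.36%

By sibling attribution (R1), Beatriz Santos is treated as also owning Idris Santos's interest in Larkspur Holdings Ltd, giving 70% + 30% = 100%.
By sibling attribution (R1), Beatriz Santos is treated as also owning Idris Santos's interest in Cobalt Media Ltd, giving 35% + 50% = 85%.
Chain via Larkspur Holdings Ltd → Oakhollow Energy Co. → Pinebrook Ventures LLC (R2): 100% × 60% × 20% × 60% = 7.2% of Ridgefield Foods Inc.
Chain via Cobalt Media Ltd → Slate Group plc → Vantage Partners LP (R2): 85% × 80% × 60% × 20% = 8.16% of Ridgefield Foods Inc.
Direct interest in Ridgefield Foods Inc: 13%.
Aggregating (R3): 7.2% + 8.16% + 13% = 28.36%.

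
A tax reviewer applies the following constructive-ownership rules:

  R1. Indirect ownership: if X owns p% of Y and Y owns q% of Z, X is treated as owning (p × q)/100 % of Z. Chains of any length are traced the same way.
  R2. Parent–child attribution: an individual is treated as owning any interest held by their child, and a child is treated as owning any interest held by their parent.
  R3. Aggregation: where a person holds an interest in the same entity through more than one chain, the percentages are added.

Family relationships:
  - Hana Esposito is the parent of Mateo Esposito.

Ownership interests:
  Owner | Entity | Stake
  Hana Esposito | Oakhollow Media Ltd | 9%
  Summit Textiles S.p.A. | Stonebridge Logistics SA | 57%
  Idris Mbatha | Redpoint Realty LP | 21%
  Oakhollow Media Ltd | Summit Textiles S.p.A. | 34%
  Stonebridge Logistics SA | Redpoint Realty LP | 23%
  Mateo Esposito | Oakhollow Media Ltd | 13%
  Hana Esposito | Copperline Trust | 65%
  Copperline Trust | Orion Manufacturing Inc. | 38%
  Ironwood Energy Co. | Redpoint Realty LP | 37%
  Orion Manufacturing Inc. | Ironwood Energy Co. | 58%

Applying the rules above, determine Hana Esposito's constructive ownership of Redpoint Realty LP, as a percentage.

6.281248%

By parent–child attribution (R2), Hana Esposito is treated as also owning Mateo Esposito's interest in Oakhollow Media Ltd, giving 9% + 13% = 22%.
Chain via Copperline Trust → Orion Manufacturing Inc. → Ironwood Energy Co. (R1): 65% × 38% × 58% × 37% = 5.30062% of Redpoint Realty LP.
Chain via Oakhollow Media Ltd → Summit Textiles S.p.A. → Stonebridge Logistics SA (R1): 22% × 34% × 57% × 23% = 0.980628% of Redpoint Realty LP.
Aggregating (R3): 5.30062% + 0.980628% = 6.281248%.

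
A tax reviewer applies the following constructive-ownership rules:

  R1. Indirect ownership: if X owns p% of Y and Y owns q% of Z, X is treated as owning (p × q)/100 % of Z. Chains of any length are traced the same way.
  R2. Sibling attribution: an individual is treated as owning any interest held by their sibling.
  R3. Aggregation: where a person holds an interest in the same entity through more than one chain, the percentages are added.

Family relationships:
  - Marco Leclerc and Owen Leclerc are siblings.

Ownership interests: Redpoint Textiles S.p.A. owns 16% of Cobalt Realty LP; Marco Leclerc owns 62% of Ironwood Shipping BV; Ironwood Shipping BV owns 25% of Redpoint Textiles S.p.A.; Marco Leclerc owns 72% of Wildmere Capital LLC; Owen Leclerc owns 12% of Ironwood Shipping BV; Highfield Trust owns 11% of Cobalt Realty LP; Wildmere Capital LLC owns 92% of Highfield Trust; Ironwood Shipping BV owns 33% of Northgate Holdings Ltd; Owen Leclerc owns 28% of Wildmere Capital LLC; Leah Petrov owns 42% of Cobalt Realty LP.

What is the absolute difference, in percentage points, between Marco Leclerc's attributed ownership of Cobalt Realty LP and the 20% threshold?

By sibling attribution (R2), Marco Leclerc is treated as also owning Owen Leclerc's interest in Ironwood Shipping BV, giving 62% + 12% = 74%.
By sibling attribution (R2), Marco Leclerc is treated as also owning Owen Leclerc's interest in Wildmere Capital LLC, giving 72% + 28% = 100%.
Chain via Ironwood Shipping BV → Redpoint Textiles S.p.A. (R1): 74% × 25% × 16% = 2.96% of Cobalt Realty LP.
Chain via Wildmere Capital LLC → Highfield Trust (R1): 100% × 92% × 11% = 10.12% of Cobalt Realty LP.
Aggregating (R3): 2.96% + 10.12% = 13.08%.
13.08% falls short of the 20% threshold by 6.92 percentage points.

6.92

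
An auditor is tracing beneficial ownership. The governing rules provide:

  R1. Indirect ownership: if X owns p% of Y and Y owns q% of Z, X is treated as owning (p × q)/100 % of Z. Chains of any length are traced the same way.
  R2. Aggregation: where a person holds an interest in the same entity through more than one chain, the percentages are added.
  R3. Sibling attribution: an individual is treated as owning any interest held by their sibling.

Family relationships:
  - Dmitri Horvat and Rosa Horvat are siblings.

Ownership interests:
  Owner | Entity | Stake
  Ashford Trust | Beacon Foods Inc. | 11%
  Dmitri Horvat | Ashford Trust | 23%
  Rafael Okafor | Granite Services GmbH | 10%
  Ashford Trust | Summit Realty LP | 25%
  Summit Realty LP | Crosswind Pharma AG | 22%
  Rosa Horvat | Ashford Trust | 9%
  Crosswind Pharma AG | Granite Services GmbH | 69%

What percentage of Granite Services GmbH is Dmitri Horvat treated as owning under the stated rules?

1.2144%

By sibling attribution (R3), Dmitri Horvat is treated as also owning Rosa Horvat's interest in Ashford Trust, giving 23% + 9% = 32%.
Chain via Ashford Trust → Summit Realty LP → Crosswind Pharma AG (R1): 32% × 25% × 22% × 69% = 1.2144% of Granite Services GmbH.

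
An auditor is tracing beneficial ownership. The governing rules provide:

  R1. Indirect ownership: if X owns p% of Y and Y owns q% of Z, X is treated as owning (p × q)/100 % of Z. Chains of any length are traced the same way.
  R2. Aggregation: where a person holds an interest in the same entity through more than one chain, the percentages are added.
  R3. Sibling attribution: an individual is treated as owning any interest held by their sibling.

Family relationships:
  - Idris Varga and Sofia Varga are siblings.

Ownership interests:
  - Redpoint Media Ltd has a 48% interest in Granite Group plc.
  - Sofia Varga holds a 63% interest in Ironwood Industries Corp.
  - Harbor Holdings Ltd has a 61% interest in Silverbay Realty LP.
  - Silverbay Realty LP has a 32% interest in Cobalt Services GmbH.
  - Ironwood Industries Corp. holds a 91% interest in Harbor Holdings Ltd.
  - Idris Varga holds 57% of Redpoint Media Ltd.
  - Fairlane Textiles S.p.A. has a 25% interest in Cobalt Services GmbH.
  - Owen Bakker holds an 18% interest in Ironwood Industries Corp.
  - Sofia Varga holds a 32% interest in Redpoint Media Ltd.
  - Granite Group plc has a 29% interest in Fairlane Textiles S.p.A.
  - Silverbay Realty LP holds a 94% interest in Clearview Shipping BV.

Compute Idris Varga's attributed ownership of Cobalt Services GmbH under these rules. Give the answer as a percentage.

By sibling attribution (R3), Idris Varga is treated as also owning Sofia Varga's interest in Redpoint Media Ltd, giving 57% + 32% = 89%.
By sibling attribution (R3), Idris Varga is treated as owning Sofia Varga's 63% interest in Ironwood Industries Corp.
Chain via Redpoint Media Ltd → Granite Group plc → Fairlane Textiles S.p.A. (R1): 89% × 48% × 29% × 25% = 3.0972% of Cobalt Services GmbH.
Chain via Ironwood Industries Corp. → Harbor Holdings Ltd → Silverbay Realty LP (R1): 63% × 91% × 61% × 32% = 11.190816% of Cobalt Services GmbH.
Aggregating (R2): 3.0972% + 11.190816% = 14.288016%.

14.288016%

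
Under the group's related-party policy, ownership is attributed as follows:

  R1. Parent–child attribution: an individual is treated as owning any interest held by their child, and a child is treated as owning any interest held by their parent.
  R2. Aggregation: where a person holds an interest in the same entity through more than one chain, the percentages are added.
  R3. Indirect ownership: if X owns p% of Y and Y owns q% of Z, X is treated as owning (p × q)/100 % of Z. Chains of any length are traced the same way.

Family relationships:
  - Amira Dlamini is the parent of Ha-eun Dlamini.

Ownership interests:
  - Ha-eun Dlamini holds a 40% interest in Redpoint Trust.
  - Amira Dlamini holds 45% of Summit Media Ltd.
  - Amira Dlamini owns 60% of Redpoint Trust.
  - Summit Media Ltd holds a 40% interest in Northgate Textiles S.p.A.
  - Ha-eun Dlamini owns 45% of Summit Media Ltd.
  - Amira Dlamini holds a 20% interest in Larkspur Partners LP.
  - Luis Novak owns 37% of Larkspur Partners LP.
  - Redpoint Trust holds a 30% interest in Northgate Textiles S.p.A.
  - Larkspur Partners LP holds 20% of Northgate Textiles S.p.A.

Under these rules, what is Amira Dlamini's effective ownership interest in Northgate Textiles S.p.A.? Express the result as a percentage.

70%

By parent–child attribution (R1), Amira Dlamini is treated as also owning Ha-eun Dlamini's interest in Redpoint Trust, giving 60% + 40% = 100%.
By parent–child attribution (R1), Amira Dlamini is treated as also owning Ha-eun Dlamini's interest in Summit Media Ltd, giving 45% + 45% = 90%.
Chain via Redpoint Trust (R3): 100% × 30% = 30% of Northgate Textiles S.p.A.
Chain via Larkspur Partners LP (R3): 20% × 20% = 4% of Northgate Textiles S.p.A.
Chain via Summit Media Ltd (R3): 90% × 40% = 36% of Northgate Textiles S.p.A.
Aggregating (R2): 30% + 4% + 36% = 70%.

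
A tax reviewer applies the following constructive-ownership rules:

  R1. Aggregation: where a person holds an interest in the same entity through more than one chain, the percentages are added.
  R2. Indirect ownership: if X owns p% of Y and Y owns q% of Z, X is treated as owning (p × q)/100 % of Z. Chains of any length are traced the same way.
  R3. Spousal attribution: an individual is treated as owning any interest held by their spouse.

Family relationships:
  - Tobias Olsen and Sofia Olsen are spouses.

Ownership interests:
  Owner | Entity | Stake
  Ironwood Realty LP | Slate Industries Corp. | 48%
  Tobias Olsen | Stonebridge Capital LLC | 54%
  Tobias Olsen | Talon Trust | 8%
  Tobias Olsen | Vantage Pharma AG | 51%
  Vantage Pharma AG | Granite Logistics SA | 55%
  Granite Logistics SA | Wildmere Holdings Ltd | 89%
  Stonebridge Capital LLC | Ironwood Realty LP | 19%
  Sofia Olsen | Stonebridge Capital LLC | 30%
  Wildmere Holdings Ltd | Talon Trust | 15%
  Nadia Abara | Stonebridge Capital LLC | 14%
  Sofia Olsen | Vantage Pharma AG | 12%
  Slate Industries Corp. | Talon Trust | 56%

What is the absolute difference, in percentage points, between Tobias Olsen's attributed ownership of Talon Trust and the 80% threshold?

63.084177

By spousal attribution (R3), Tobias Olsen is treated as also owning Sofia Olsen's interest in Stonebridge Capital LLC, giving 54% + 30% = 84%.
By spousal attribution (R3), Tobias Olsen is treated as also owning Sofia Olsen's interest in Vantage Pharma AG, giving 51% + 12% = 63%.
Chain via Stonebridge Capital LLC → Ironwood Realty LP → Slate Industries Corp. (R2): 84% × 19% × 48% × 56% = 4.290048% of Talon Trust.
Chain via Vantage Pharma AG → Granite Logistics SA → Wildmere Holdings Ltd (R2): 63% × 55% × 89% × 15% = 4.625775% of Talon Trust.
Direct interest in Talon Trust: 8%.
Aggregating (R1): 4.290048% + 4.625775% + 8% = 16.915823%.
16.915823% falls short of the 80% threshold by 63.084177 percentage points.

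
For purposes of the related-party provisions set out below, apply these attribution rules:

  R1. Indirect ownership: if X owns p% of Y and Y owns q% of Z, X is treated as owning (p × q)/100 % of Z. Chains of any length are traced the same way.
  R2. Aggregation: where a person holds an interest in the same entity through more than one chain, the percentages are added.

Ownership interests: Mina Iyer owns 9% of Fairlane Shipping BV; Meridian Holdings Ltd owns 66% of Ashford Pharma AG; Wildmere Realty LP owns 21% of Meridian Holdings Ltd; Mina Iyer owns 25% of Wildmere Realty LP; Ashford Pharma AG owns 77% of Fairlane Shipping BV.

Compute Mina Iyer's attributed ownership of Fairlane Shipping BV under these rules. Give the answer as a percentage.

11.66805%

Chain via Wildmere Realty LP → Meridian Holdings Ltd → Ashford Pharma AG (R1): 25% × 21% × 66% × 77% = 2.66805% of Fairlane Shipping BV.
Direct interest in Fairlane Shipping BV: 9%.
Aggregating (R2): 2.66805% + 9% = 11.66805%.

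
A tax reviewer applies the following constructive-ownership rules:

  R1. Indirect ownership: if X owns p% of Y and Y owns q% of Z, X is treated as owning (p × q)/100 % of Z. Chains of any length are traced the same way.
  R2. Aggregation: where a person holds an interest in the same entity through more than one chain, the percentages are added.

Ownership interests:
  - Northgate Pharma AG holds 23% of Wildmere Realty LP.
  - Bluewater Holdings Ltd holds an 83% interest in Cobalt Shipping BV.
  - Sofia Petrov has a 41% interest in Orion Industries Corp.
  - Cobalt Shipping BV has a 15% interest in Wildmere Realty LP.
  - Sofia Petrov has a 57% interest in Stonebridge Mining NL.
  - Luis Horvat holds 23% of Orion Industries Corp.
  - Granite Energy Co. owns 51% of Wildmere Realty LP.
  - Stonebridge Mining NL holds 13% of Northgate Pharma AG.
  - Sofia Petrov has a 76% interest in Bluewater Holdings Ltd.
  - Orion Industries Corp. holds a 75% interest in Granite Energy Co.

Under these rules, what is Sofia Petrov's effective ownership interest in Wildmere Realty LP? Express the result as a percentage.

Chain via Stonebridge Mining NL → Northgate Pharma AG (R1): 57% × 13% × 23% = 1.7043% of Wildmere Realty LP.
Chain via Orion Industries Corp. → Granite Energy Co. (R1): 41% × 75% × 51% = 15.6825% of Wildmere Realty LP.
Chain via Bluewater Holdings Ltd → Cobalt Shipping BV (R1): 76% × 83% × 15% = 9.462% of Wildmere Realty LP.
Aggregating (R2): 1.7043% + 15.6825% + 9.462% = 26.8488%.

26.8488%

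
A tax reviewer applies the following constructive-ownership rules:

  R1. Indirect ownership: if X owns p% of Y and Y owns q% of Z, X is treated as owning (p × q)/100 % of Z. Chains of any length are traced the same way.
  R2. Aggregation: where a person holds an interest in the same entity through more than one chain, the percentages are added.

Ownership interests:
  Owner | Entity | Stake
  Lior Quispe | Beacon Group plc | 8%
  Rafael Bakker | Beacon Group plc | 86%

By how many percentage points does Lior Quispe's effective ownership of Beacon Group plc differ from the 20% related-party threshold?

Direct interest in Beacon Group plc: 8%.
8% falls short of the 20% threshold by 12 percentage points.

12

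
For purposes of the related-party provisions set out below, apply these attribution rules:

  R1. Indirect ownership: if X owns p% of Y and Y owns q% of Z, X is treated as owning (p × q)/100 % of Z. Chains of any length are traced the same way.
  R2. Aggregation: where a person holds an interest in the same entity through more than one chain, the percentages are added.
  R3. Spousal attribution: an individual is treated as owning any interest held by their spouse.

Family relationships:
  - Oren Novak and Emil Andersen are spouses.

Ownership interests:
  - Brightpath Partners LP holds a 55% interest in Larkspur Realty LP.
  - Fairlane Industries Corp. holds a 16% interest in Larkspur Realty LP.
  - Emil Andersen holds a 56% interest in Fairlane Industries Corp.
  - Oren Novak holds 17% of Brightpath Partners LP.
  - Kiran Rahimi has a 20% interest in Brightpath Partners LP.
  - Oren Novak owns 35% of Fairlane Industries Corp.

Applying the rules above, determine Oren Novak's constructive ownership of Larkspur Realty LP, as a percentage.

23.91%

By spousal attribution (R3), Oren Novak is treated as also owning Emil Andersen's interest in Fairlane Industries Corp, giving 35% + 56% = 91%.
Chain via Fairlane Industries Corp. (R1): 91% × 16% = 14.56% of Larkspur Realty LP.
Chain via Brightpath Partners LP (R1): 17% × 55% = 9.35% of Larkspur Realty LP.
Aggregating (R2): 14.56% + 9.35% = 23.91%.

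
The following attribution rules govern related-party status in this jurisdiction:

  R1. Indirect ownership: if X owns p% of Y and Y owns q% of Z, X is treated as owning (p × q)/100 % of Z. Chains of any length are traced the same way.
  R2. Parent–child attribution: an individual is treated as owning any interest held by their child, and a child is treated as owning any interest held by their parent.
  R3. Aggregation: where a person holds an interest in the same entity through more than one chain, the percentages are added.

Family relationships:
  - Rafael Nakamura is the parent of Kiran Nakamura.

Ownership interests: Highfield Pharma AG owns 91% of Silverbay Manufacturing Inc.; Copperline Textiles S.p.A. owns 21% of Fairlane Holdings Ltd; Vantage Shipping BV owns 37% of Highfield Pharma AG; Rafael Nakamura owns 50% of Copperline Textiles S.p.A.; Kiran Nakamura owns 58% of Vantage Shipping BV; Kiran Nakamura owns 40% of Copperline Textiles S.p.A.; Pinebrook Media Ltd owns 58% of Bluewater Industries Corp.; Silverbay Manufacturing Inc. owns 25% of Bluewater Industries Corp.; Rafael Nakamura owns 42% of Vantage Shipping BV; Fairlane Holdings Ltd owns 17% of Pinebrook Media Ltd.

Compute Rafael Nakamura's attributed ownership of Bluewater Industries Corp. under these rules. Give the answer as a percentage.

10.28104%

By parent–child attribution (R2), Rafael Nakamura is treated as also owning Kiran Nakamura's interest in Copperline Textiles S.p.A, giving 50% + 40% = 90%.
By parent–child attribution (R2), Rafael Nakamura is treated as also owning Kiran Nakamura's interest in Vantage Shipping BV, giving 42% + 58% = 100%.
Chain via Copperline Textiles S.p.A. → Fairlane Holdings Ltd → Pinebrook Media Ltd (R1): 90% × 21% × 17% × 58% = 1.86354% of Bluewater Industries Corp.
Chain via Vantage Shipping BV → Highfield Pharma AG → Silverbay Manufacturing Inc. (R1): 100% × 37% × 91% × 25% = 8.4175% of Bluewater Industries Corp.
Aggregating (R3): 1.86354% + 8.4175% = 10.28104%.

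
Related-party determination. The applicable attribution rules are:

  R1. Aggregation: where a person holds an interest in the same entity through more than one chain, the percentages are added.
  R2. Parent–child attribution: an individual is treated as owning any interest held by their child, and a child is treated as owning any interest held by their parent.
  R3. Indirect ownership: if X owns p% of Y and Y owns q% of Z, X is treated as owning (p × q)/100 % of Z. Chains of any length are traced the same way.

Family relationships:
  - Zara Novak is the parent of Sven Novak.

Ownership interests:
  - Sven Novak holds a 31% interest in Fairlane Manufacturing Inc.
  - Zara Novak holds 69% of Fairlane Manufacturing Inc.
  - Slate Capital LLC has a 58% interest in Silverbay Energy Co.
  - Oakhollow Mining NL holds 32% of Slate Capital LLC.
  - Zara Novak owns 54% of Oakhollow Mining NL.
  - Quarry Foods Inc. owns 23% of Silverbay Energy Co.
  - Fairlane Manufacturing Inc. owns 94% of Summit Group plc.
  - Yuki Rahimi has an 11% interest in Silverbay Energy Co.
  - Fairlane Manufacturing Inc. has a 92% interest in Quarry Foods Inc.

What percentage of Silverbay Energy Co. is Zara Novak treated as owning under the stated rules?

31.1824%

By parent–child attribution (R2), Zara Novak is treated as also owning Sven Novak's interest in Fairlane Manufacturing Inc, giving 69% + 31% = 100%.
Chain via Oakhollow Mining NL → Slate Capital LLC (R3): 54% × 32% × 58% = 10.0224% of Silverbay Energy Co.
Chain via Fairlane Manufacturing Inc. → Quarry Foods Inc. (R3): 100% × 92% × 23% = 21.16% of Silverbay Energy Co.
Aggregating (R1): 10.0224% + 21.16% = 31.1824%.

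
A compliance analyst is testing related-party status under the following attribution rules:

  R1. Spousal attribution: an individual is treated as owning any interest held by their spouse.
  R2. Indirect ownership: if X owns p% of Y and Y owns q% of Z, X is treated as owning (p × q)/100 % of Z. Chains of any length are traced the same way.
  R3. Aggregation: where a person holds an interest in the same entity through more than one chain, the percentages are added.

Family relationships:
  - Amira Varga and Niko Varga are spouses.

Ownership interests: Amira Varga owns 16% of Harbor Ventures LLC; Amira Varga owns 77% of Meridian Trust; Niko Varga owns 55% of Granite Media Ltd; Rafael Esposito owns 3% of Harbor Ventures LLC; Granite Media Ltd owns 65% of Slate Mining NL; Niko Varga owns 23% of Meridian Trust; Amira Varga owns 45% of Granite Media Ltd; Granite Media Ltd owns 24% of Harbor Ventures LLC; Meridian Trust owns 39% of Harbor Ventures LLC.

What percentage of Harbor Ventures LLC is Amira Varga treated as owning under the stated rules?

By spousal attribution (R1), Amira Varga is treated as also owning Niko Varga's interest in Granite Media Ltd, giving 45% + 55% = 100%.
By spousal attribution (R1), Amira Varga is treated as also owning Niko Varga's interest in Meridian Trust, giving 77% + 23% = 100%.
Chain via Granite Media Ltd (R2): 100% × 24% = 24% of Harbor Ventures LLC.
Chain via Meridian Trust (R2): 100% × 39% = 39% of Harbor Ventures LLC.
Direct interest in Harbor Ventures LLC: 16%.
Aggregating (R3): 24% + 39% + 16% = 79%.

79%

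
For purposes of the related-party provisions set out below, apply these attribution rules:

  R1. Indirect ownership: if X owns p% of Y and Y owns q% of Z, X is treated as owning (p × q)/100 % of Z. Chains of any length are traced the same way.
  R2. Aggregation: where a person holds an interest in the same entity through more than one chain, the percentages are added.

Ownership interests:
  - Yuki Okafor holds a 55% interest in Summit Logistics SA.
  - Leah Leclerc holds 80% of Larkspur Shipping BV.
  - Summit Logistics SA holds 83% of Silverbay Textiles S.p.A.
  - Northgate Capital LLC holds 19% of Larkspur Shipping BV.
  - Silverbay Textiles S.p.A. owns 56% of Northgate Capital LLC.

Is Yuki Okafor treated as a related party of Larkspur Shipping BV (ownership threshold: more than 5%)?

Chain via Summit Logistics SA → Silverbay Textiles S.p.A. → Northgate Capital LLC (R1): 55% × 83% × 56% × 19% = 4.85716% of Larkspur Shipping BV.
4.85716% does not exceed the 5% threshold, so Yuki is not a related party to Larkspur Shipping BV.

No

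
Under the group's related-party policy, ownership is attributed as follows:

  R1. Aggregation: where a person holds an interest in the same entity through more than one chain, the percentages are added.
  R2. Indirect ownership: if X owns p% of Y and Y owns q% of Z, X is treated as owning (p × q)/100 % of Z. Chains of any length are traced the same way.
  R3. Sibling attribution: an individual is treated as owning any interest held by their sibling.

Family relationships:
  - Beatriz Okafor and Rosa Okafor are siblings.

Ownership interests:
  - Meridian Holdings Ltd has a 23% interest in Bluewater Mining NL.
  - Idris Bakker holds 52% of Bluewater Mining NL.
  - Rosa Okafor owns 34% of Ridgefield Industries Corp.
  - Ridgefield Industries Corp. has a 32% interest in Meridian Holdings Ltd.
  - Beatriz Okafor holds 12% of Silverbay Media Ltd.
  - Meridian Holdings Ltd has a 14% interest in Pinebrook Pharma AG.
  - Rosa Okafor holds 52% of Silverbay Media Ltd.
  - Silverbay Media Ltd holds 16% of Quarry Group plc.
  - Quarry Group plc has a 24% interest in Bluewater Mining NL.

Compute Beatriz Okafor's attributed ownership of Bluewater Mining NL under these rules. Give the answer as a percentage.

By sibling attribution (R3), Beatriz Okafor is treated as also owning Rosa Okafor's interest in Silverbay Media Ltd, giving 12% + 52% = 64%.
By sibling attribution (R3), Beatriz Okafor is treated as owning Rosa Okafor's 34% interest in Ridgefield Industries Corp.
Chain via Silverbay Media Ltd → Quarry Group plc (R2): 64% × 16% × 24% = 2.4576% of Bluewater Mining NL.
Chain via Ridgefield Industries Corp. → Meridian Holdings Ltd (R2): 34% × 32% × 23% = 2.5024% of Bluewater Mining NL.
Aggregating (R1): 2.4576% + 2.5024% = 4.96%.

4.96%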